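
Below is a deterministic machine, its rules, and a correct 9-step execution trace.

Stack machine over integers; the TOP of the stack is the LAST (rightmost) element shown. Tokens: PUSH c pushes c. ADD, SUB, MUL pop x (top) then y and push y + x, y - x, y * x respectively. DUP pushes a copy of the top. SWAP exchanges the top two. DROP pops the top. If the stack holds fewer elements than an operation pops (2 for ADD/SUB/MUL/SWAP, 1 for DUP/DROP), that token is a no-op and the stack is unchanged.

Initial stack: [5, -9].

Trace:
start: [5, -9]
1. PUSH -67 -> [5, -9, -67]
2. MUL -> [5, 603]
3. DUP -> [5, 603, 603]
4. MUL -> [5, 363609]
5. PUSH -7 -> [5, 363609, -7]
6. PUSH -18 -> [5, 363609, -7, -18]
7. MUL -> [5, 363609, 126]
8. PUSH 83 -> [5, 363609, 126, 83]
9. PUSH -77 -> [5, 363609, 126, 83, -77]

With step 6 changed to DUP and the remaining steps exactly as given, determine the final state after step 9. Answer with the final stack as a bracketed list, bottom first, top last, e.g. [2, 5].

[5, 363609, 49, 83, -77]

(re-executing from step 6 with the substitution; state before step 6: [5, 363609, -7])
6. DUP -> [5, 363609, -7, -7]
7. MUL -> [5, 363609, 49]
8. PUSH 83 -> [5, 363609, 49, 83]
9. PUSH -77 -> [5, 363609, 49, 83, -77]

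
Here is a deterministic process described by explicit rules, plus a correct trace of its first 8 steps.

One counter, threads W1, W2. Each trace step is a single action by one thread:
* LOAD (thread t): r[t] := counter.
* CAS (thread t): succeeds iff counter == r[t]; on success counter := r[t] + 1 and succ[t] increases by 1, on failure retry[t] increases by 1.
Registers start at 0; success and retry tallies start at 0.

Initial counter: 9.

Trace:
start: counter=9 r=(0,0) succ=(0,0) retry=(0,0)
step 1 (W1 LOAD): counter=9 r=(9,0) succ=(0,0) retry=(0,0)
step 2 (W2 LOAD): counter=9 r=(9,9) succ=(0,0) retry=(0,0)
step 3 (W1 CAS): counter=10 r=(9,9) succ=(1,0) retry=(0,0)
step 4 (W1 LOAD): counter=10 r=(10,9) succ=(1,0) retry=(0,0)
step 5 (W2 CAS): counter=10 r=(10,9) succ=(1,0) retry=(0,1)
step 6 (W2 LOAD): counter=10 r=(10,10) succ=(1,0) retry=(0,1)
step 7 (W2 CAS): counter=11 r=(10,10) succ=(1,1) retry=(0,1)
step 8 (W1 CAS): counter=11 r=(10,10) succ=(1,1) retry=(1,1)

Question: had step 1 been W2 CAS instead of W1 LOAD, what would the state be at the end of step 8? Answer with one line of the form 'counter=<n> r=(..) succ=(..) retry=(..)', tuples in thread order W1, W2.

counter=11 r=(9,10) succ=(0,2) retry=(2,1)

(re-executing from step 1 with the substitution; state before step 1: counter=9 r=(0,0) succ=(0,0) retry=(0,0))
step 1 (W2 CAS): counter=9 r=(0,0) succ=(0,0) retry=(0,1)
step 2 (W2 LOAD): counter=9 r=(0,9) succ=(0,0) retry=(0,1)
step 3 (W1 CAS): counter=9 r=(0,9) succ=(0,0) retry=(1,1)
step 4 (W1 LOAD): counter=9 r=(9,9) succ=(0,0) retry=(1,1)
step 5 (W2 CAS): counter=10 r=(9,9) succ=(0,1) retry=(1,1)
step 6 (W2 LOAD): counter=10 r=(9,10) succ=(0,1) retry=(1,1)
step 7 (W2 CAS): counter=11 r=(9,10) succ=(0,2) retry=(1,1)
step 8 (W1 CAS): counter=11 r=(9,10) succ=(0,2) retry=(2,1)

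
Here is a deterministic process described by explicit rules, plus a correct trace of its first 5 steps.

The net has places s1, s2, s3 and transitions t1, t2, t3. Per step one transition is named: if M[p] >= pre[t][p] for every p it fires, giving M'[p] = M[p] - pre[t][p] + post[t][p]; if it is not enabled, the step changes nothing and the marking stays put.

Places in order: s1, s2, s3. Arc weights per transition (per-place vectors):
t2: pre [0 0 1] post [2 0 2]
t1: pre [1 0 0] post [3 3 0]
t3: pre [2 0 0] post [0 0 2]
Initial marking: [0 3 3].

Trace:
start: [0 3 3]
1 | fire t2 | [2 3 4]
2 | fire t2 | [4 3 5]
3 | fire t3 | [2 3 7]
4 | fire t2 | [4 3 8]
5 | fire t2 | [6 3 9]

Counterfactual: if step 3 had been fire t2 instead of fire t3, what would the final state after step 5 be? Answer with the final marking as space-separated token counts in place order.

10 3 8

(re-executing from step 3 with the substitution; state before step 3: [4 3 5])
3 | fire t2 | [6 3 6]
4 | fire t2 | [8 3 7]
5 | fire t2 | [10 3 8]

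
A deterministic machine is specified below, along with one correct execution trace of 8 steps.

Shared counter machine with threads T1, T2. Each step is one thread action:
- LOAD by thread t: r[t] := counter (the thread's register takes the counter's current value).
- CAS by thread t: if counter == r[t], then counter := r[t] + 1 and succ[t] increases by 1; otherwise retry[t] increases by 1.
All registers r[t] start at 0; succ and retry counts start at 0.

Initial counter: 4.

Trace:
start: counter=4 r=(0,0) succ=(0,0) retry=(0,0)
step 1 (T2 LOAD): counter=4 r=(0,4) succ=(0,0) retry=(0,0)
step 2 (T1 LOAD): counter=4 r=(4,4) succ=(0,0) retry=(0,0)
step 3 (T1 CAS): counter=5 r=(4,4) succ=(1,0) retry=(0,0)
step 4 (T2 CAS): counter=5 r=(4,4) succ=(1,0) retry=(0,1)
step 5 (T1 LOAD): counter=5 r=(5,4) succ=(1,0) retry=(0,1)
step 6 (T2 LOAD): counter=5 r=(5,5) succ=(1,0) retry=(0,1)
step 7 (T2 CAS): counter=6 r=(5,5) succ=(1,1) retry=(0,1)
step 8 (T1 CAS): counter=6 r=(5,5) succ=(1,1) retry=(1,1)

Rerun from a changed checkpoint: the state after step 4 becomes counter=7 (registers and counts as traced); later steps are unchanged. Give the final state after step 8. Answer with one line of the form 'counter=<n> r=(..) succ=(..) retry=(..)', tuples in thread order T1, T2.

counter=8 r=(7,7) succ=(1,1) retry=(1,1)

state after step 4 := counter=7 r=(4,4) succ=(1,0) retry=(0,1)
step 5 (T1 LOAD): counter=7 r=(7,4) succ=(1,0) retry=(0,1)
step 6 (T2 LOAD): counter=7 r=(7,7) succ=(1,0) retry=(0,1)
step 7 (T2 CAS): counter=8 r=(7,7) succ=(1,1) retry=(0,1)
step 8 (T1 CAS): counter=8 r=(7,7) succ=(1,1) retry=(1,1)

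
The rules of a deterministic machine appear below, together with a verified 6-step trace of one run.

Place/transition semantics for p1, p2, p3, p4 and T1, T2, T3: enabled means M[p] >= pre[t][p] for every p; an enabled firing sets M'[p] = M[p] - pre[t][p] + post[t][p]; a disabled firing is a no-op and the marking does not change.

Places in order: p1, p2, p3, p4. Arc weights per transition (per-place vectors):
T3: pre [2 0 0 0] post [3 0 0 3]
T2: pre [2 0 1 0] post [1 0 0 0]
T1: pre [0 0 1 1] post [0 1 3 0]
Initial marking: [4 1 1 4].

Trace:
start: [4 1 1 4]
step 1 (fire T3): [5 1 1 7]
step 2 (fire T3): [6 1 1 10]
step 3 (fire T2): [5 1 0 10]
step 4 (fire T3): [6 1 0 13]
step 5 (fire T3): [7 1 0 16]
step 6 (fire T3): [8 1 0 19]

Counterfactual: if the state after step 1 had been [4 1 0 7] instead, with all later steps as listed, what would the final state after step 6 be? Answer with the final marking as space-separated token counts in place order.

8 1 0 19

state after step 1 := [4 1 0 7]
step 2 (fire T3): [5 1 0 10]
step 3 (fire T2): [5 1 0 10]
step 4 (fire T3): [6 1 0 13]
step 5 (fire T3): [7 1 0 16]
step 6 (fire T3): [8 1 0 19]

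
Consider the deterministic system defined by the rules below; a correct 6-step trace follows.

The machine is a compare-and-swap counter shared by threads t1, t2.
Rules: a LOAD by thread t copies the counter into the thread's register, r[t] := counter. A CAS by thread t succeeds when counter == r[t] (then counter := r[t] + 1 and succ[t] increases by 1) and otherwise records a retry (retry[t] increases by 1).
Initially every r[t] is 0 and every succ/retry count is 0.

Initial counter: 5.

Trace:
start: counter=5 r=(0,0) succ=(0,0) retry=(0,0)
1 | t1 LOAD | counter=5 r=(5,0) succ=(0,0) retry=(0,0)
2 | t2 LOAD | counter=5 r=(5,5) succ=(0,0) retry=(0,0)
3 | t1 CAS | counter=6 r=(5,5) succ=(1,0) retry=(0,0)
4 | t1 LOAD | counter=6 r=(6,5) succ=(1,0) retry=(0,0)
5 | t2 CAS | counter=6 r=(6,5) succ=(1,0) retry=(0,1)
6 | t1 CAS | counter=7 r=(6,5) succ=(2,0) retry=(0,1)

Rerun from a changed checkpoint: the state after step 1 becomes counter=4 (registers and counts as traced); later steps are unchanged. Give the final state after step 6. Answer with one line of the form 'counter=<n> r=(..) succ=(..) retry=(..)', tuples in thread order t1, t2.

state after step 1 := counter=4 r=(5,0) succ=(0,0) retry=(0,0)
2 | t2 LOAD | counter=4 r=(5,4) succ=(0,0) retry=(0,0)
3 | t1 CAS | counter=4 r=(5,4) succ=(0,0) retry=(1,0)
4 | t1 LOAD | counter=4 r=(4,4) succ=(0,0) retry=(1,0)
5 | t2 CAS | counter=5 r=(4,4) succ=(0,1) retry=(1,0)
6 | t1 CAS | counter=5 r=(4,4) succ=(0,1) retry=(2,0)

counter=5 r=(4,4) succ=(0,1) retry=(2,0)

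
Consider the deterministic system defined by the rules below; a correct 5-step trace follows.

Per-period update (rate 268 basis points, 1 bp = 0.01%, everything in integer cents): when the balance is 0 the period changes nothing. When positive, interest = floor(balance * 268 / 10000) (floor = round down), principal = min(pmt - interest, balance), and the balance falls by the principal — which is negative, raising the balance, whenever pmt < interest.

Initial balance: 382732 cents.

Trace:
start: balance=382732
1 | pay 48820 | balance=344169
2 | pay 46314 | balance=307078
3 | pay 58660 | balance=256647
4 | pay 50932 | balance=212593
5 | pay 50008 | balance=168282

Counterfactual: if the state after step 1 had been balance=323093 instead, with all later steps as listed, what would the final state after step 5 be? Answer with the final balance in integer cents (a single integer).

144853

state after step 1 := balance=323093
2 | pay 46314 | balance=285437
3 | pay 58660 | balance=234426
4 | pay 50932 | balance=189776
5 | pay 50008 | balance=144853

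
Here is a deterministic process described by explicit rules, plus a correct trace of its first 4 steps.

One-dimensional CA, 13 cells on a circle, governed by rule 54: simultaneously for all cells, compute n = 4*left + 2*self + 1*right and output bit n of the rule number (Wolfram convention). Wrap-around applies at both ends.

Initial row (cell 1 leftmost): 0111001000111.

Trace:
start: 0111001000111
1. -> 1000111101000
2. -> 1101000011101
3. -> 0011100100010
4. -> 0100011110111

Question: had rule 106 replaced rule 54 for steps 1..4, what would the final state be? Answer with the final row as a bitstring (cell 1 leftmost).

0001001110011

(re-executing steps 1..4 under rule 106; state before step 1: 0111001000111)
1. -> 1101010001101
2. -> 0110100011111
3. -> 1111000110001
4. -> 0001001110011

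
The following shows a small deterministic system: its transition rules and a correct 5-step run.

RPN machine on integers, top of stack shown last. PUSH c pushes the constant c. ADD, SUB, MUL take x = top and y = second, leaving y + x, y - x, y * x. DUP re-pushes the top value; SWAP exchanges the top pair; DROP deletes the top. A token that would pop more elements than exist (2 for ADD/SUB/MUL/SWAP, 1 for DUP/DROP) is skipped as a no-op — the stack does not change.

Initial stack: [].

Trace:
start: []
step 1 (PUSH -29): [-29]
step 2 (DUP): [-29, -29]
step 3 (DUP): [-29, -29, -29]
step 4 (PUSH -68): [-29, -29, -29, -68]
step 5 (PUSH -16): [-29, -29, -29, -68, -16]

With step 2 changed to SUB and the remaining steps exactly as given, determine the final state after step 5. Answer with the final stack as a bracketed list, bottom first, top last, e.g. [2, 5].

(re-executing from step 2 with the substitution; state before step 2: [-29])
step 2 (SUB): [-29]
step 3 (DUP): [-29, -29]
step 4 (PUSH -68): [-29, -29, -68]
step 5 (PUSH -16): [-29, -29, -68, -16]

[-29, -29, -68, -16]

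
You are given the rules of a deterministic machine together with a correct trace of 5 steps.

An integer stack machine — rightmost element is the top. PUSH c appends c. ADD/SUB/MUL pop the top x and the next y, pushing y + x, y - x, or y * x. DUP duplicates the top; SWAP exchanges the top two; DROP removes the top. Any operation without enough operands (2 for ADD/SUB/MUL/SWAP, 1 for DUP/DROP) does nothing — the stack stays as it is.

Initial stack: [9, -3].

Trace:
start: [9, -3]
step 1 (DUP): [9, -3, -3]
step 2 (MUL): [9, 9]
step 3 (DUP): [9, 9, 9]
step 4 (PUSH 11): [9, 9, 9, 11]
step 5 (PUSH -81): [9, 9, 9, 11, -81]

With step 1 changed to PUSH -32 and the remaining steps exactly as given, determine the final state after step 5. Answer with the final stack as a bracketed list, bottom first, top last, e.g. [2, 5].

(re-executing from step 1 with the substitution; state before step 1: [9, -3])
step 1 (PUSH -32): [9, -3, -32]
step 2 (MUL): [9, 96]
step 3 (DUP): [9, 96, 96]
step 4 (PUSH 11): [9, 96, 96, 11]
step 5 (PUSH -81): [9, 96, 96, 11, -81]

[9, 96, 96, 11, -81]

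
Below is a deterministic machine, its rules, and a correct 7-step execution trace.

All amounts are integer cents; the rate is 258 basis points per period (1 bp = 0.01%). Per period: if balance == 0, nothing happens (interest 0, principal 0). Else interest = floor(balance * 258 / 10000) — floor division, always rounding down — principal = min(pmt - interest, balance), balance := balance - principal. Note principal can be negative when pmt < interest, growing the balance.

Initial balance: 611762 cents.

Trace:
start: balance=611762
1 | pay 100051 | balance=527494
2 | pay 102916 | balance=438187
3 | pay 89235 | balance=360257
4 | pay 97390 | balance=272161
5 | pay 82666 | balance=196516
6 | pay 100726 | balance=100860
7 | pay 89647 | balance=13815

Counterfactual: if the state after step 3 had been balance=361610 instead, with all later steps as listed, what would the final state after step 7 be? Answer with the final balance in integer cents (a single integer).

15312

state after step 3 := balance=361610
4 | pay 97390 | balance=273549
5 | pay 82666 | balance=197940
6 | pay 100726 | balance=102320
7 | pay 89647 | balance=15312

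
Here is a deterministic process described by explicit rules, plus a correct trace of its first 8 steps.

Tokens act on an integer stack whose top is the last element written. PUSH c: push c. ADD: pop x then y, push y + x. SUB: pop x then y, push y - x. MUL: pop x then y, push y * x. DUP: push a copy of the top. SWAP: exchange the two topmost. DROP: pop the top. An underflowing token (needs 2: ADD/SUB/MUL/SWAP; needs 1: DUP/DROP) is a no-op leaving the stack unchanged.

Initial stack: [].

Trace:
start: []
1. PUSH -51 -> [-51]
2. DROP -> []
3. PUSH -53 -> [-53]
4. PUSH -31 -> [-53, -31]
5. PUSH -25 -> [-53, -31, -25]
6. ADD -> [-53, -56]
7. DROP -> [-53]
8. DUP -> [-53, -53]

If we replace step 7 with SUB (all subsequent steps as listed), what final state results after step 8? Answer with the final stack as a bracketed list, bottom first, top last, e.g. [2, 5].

(re-executing from step 7 with the substitution; state before step 7: [-53, -56])
7. SUB -> [3]
8. DUP -> [3, 3]

[3, 3]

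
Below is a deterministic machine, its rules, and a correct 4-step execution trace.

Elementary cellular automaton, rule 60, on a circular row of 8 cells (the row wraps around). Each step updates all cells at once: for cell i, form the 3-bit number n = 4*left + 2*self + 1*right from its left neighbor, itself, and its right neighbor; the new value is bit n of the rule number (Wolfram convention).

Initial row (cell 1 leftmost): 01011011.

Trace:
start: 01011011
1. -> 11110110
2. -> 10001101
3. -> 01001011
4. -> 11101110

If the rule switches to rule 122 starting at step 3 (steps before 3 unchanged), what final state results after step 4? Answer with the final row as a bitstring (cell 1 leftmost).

(re-executing steps 3..4 under rule 122; state before step 3: 10001101)
3. -> 11011111
4. -> 01110000

01110000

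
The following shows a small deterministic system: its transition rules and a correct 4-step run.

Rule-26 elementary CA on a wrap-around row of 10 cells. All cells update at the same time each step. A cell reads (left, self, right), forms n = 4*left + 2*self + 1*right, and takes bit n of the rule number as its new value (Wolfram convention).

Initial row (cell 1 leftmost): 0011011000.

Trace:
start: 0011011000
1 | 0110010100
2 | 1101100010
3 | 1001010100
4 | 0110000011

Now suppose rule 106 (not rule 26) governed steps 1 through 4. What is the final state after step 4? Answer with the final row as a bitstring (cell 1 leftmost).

(re-executing steps 1..4 under rule 106; state before step 1: 0011011000)
1 | 0111111000
2 | 1100001000
3 | 1100010001
4 | 0100100011

0100100011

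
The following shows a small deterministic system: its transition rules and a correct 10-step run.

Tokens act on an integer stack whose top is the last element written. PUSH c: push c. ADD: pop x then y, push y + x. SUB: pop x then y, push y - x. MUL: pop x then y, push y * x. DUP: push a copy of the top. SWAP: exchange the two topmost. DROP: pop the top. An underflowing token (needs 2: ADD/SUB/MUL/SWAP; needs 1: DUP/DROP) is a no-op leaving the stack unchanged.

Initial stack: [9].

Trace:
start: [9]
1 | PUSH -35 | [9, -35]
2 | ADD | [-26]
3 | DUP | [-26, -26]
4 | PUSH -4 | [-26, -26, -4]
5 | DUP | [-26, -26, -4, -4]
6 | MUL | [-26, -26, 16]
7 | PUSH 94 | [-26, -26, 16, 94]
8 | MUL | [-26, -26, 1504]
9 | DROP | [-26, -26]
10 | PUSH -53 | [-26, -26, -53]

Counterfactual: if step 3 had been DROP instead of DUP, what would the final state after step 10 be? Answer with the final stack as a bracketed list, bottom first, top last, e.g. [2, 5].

[-53]

(re-executing from step 3 with the substitution; state before step 3: [-26])
3 | DROP | []
4 | PUSH -4 | [-4]
5 | DUP | [-4, -4]
6 | MUL | [16]
7 | PUSH 94 | [16, 94]
8 | MUL | [1504]
9 | DROP | []
10 | PUSH -53 | [-53]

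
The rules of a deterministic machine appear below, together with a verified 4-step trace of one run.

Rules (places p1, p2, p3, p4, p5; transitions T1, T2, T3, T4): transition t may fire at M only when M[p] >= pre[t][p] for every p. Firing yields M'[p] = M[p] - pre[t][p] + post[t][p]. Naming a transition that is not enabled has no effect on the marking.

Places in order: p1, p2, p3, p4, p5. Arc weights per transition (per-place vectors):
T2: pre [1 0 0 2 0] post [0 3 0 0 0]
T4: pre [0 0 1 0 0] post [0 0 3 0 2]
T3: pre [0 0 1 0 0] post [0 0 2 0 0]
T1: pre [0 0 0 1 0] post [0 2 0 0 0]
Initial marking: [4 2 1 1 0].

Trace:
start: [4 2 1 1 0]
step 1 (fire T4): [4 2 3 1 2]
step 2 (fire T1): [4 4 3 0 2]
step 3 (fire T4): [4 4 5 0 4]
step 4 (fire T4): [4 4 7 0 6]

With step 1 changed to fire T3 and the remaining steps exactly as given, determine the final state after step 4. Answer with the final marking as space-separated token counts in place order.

(re-executing from step 1 with the substitution; state before step 1: [4 2 1 1 0])
step 1 (fire T3): [4 2 2 1 0]
step 2 (fire T1): [4 4 2 0 0]
step 3 (fire T4): [4 4 4 0 2]
step 4 (fire T4): [4 4 6 0 4]

4 4 6 0 4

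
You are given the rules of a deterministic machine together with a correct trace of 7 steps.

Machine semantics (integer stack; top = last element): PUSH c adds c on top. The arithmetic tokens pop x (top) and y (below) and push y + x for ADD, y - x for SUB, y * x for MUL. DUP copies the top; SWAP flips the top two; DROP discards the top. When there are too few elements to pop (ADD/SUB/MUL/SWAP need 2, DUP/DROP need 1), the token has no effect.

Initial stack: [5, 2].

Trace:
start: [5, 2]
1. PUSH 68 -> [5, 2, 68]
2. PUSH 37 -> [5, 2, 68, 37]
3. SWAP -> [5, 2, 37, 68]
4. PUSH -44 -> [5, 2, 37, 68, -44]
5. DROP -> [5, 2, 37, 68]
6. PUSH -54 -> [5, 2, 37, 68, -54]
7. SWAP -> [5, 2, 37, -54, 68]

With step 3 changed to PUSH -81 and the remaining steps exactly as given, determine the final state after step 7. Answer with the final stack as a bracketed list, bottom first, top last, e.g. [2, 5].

[5, 2, 68, 37, -54, -81]

(re-executing from step 3 with the substitution; state before step 3: [5, 2, 68, 37])
3. PUSH -81 -> [5, 2, 68, 37, -81]
4. PUSH -44 -> [5, 2, 68, 37, -81, -44]
5. DROP -> [5, 2, 68, 37, -81]
6. PUSH -54 -> [5, 2, 68, 37, -81, -54]
7. SWAP -> [5, 2, 68, 37, -54, -81]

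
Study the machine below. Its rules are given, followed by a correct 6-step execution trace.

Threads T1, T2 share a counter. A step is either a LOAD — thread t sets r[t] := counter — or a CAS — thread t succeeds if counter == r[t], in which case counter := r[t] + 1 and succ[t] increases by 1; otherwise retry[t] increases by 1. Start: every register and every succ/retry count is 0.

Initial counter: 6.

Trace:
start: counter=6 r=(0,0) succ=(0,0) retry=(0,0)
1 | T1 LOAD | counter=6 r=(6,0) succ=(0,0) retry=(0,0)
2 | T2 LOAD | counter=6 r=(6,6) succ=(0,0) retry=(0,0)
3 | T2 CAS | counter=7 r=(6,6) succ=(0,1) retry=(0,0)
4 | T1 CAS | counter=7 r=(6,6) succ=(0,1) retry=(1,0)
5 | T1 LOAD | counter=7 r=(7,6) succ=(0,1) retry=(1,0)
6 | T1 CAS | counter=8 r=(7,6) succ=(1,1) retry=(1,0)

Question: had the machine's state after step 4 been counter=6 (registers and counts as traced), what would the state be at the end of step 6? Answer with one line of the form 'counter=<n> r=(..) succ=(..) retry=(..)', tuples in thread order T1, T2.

state after step 4 := counter=6 r=(6,6) succ=(0,1) retry=(1,0)
5 | T1 LOAD | counter=6 r=(6,6) succ=(0,1) retry=(1,0)
6 | T1 CAS | counter=7 r=(6,6) succ=(1,1) retry=(1,0)

counter=7 r=(6,6) succ=(1,1) retry=(1,0)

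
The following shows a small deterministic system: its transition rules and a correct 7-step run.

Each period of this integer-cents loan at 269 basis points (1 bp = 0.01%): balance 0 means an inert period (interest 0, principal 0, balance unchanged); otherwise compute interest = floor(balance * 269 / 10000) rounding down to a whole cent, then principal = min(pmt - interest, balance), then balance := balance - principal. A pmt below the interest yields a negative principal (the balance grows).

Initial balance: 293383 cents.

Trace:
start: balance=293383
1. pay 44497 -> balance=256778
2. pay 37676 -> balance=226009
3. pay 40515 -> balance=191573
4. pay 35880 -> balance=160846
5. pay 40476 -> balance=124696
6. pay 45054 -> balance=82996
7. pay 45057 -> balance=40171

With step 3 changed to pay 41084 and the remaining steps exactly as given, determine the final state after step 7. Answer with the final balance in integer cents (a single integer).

39540

(re-executing from step 3 with the substitution; state before step 3: balance=226009)
3. pay 41084 -> balance=191004
4. pay 35880 -> balance=160262
5. pay 40476 -> balance=124097
6. pay 45054 -> balance=82381
7. pay 45057 -> balance=39540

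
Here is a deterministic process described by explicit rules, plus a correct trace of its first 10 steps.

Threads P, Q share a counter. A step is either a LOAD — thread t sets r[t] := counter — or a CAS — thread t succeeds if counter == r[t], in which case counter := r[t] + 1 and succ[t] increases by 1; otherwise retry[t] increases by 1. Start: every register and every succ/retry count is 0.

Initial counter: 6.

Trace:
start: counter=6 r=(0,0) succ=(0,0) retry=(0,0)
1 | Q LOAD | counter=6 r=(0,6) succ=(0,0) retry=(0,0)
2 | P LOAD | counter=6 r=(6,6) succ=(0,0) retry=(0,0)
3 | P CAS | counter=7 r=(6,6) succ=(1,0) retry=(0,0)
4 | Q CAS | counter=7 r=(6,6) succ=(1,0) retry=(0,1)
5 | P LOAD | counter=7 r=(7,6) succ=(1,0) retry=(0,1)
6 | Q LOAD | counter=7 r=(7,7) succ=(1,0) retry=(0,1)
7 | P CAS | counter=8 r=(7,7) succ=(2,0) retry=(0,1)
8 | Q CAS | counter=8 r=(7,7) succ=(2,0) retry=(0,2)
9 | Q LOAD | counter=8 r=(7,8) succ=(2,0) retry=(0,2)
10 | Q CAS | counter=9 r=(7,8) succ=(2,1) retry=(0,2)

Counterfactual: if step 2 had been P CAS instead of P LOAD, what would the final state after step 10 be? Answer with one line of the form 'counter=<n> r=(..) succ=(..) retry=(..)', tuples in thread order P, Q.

counter=9 r=(7,8) succ=(1,2) retry=(2,1)

(re-executing from step 2 with the substitution; state before step 2: counter=6 r=(0,6) succ=(0,0) retry=(0,0))
2 | P CAS | counter=6 r=(0,6) succ=(0,0) retry=(1,0)
3 | P CAS | counter=6 r=(0,6) succ=(0,0) retry=(2,0)
4 | Q CAS | counter=7 r=(0,6) succ=(0,1) retry=(2,0)
5 | P LOAD | counter=7 r=(7,6) succ=(0,1) retry=(2,0)
6 | Q LOAD | counter=7 r=(7,7) succ=(0,1) retry=(2,0)
7 | P CAS | counter=8 r=(7,7) succ=(1,1) retry=(2,0)
8 | Q CAS | counter=8 r=(7,7) succ=(1,1) retry=(2,1)
9 | Q LOAD | counter=8 r=(7,8) succ=(1,1) retry=(2,1)
10 | Q CAS | counter=9 r=(7,8) succ=(1,2) retry=(2,1)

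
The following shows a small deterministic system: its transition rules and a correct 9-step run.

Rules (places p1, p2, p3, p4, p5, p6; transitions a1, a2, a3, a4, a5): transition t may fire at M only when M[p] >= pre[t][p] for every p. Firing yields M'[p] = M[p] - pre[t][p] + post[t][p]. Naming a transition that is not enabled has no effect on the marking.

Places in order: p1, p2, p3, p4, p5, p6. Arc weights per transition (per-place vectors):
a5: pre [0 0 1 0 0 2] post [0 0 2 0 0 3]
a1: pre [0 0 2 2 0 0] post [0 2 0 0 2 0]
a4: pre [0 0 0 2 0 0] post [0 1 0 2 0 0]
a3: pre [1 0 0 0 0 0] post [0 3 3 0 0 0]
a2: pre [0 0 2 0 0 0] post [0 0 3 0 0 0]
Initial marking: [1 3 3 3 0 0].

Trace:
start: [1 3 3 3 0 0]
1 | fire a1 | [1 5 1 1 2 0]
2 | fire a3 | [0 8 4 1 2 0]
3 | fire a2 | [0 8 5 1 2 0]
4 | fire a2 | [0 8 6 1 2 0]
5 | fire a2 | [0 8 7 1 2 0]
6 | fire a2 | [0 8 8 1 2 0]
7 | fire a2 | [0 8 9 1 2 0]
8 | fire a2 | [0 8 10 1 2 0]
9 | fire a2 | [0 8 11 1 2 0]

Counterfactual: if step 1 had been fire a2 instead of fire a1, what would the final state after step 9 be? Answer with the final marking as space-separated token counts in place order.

(re-executing from step 1 with the substitution; state before step 1: [1 3 3 3 0 0])
1 | fire a2 | [1 3 4 3 0 0]
2 | fire a3 | [0 6 7 3 0 0]
3 | fire a2 | [0 6 8 3 0 0]
4 | fire a2 | [0 6 9 3 0 0]
5 | fire a2 | [0 6 10 3 0 0]
6 | fire a2 | [0 6 11 3 0 0]
7 | fire a2 | [0 6 12 3 0 0]
8 | fire a2 | [0 6 13 3 0 0]
9 | fire a2 | [0 6 14 3 0 0]

0 6 14 3 0 0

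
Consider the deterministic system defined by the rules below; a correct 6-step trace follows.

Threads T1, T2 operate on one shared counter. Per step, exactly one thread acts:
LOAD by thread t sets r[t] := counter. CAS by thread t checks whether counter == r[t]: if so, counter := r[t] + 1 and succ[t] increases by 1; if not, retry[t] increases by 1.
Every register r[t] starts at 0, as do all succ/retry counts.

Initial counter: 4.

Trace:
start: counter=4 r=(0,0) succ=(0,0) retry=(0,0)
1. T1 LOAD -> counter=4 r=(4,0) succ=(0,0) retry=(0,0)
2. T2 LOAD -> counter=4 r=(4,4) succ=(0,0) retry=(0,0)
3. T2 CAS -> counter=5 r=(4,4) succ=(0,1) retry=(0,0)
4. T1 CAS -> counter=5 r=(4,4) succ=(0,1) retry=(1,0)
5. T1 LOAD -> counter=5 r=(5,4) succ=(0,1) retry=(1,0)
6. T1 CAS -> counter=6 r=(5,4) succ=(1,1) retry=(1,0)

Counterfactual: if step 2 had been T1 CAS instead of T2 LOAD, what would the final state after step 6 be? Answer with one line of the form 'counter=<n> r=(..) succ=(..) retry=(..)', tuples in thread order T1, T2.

(re-executing from step 2 with the substitution; state before step 2: counter=4 r=(4,0) succ=(0,0) retry=(0,0))
2. T1 CAS -> counter=5 r=(4,0) succ=(1,0) retry=(0,0)
3. T2 CAS -> counter=5 r=(4,0) succ=(1,0) retry=(0,1)
4. T1 CAS -> counter=5 r=(4,0) succ=(1,0) retry=(1,1)
5. T1 LOAD -> counter=5 r=(5,0) succ=(1,0) retry=(1,1)
6. T1 CAS -> counter=6 r=(5,0) succ=(2,0) retry=(1,1)

counter=6 r=(5,0) succ=(2,0) retry=(1,1)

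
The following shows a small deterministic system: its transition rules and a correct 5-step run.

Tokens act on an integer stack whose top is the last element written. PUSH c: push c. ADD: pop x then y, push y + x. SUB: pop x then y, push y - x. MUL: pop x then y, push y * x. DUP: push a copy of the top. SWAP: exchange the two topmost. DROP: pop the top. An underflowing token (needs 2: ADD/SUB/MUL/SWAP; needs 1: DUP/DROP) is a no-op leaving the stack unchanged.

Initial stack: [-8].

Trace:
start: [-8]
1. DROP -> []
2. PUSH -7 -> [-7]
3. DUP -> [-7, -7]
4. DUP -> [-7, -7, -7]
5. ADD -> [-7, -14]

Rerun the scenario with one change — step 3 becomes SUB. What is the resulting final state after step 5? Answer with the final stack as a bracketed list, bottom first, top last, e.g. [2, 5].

(re-executing from step 3 with the substitution; state before step 3: [-7])
3. SUB -> [-7]
4. DUP -> [-7, -7]
5. ADD -> [-14]

[-14]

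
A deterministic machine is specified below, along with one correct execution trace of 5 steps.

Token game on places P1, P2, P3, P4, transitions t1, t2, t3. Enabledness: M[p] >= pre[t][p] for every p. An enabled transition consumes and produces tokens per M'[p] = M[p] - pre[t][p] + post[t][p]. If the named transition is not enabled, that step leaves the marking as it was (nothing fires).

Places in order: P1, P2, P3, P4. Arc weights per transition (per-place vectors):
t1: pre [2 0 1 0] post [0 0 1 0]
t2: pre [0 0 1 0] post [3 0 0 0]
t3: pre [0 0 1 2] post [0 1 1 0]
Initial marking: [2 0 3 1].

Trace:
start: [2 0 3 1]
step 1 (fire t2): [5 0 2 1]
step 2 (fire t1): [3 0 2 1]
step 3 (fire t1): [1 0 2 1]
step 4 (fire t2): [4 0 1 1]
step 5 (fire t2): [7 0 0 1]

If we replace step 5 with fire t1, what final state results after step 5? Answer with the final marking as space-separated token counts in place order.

(re-executing from step 5 with the substitution; state before step 5: [4 0 1 1])
step 5 (fire t1): [2 0 1 1]

2 0 1 1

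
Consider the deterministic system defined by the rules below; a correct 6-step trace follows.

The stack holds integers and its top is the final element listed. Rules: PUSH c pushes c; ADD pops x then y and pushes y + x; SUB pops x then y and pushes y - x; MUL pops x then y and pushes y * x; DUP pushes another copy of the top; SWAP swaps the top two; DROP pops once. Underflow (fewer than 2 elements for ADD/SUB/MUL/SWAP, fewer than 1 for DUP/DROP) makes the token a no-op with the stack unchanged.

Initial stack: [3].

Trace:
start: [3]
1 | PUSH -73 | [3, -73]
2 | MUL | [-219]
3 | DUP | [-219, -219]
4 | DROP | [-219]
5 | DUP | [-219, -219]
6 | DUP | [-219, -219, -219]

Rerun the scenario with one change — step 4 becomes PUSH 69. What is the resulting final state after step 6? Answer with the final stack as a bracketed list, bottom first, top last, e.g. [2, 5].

(re-executing from step 4 with the substitution; state before step 4: [-219, -219])
4 | PUSH 69 | [-219, -219, 69]
5 | DUP | [-219, -219, 69, 69]
6 | DUP | [-219, -219, 69, 69, 69]

[-219, -219, 69, 69, 69]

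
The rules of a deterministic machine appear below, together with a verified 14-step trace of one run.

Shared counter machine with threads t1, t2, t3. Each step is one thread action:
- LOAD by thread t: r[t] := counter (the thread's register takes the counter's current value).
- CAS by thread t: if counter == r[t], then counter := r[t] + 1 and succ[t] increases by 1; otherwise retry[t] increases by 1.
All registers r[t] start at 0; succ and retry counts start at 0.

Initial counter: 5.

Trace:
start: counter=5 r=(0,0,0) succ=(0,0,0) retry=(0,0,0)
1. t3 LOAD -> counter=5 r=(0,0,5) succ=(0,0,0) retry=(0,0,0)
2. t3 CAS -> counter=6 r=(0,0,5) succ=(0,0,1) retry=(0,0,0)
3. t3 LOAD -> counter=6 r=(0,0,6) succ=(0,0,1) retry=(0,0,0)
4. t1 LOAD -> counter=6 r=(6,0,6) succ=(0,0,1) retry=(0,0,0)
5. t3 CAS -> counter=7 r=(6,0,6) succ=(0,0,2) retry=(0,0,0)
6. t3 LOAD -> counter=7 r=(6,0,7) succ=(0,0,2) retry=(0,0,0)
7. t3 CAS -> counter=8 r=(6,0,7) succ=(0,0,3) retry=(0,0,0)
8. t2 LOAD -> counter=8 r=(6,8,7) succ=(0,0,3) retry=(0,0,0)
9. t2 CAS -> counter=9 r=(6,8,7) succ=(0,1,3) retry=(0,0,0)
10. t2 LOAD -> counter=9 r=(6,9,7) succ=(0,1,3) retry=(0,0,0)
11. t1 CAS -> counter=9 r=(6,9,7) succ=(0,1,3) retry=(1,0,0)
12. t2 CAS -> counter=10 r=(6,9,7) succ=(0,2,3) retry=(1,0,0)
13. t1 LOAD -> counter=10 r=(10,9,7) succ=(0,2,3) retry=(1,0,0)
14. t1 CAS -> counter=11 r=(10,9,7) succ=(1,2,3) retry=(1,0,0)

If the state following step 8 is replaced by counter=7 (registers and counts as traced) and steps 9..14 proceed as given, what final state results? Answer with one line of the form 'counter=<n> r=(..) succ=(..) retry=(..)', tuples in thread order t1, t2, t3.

state after step 8 := counter=7 r=(6,8,7) succ=(0,0,3) retry=(0,0,0)
9. t2 CAS -> counter=7 r=(6,8,7) succ=(0,0,3) retry=(0,1,0)
10. t2 LOAD -> counter=7 r=(6,7,7) succ=(0,0,3) retry=(0,1,0)
11. t1 CAS -> counter=7 r=(6,7,7) succ=(0,0,3) retry=(1,1,0)
12. t2 CAS -> counter=8 r=(6,7,7) succ=(0,1,3) retry=(1,1,0)
13. t1 LOAD -> counter=8 r=(8,7,7) succ=(0,1,3) retry=(1,1,0)
14. t1 CAS -> counter=9 r=(8,7,7) succ=(1,1,3) retry=(1,1,0)

counter=9 r=(8,7,7) succ=(1,1,3) retry=(1,1,0)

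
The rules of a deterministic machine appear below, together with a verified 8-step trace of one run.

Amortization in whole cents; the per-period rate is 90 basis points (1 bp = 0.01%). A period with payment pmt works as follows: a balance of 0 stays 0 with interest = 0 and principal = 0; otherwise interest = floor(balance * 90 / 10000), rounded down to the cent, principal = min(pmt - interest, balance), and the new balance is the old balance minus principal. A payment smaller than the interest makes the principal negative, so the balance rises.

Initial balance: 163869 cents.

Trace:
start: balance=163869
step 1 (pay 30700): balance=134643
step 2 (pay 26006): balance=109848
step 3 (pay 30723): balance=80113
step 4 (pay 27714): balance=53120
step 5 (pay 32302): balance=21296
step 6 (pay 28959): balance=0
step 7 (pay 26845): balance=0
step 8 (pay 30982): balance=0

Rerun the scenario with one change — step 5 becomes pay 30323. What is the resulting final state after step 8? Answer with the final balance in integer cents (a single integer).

(re-executing from step 5 with the substitution; state before step 5: balance=53120)
step 5 (pay 30323): balance=23275
step 6 (pay 28959): balance=0
step 7 (pay 26845): balance=0
step 8 (pay 30982): balance=0

0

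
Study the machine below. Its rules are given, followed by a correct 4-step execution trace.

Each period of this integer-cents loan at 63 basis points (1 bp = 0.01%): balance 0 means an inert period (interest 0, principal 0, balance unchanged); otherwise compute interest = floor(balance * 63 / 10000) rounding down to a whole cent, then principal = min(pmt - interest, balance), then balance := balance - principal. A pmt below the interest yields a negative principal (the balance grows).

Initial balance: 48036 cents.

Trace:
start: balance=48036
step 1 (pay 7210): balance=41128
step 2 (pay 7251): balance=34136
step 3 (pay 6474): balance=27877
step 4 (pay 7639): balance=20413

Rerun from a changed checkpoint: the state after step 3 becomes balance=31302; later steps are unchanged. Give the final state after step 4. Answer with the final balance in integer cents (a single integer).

23860

state after step 3 := balance=31302
step 4 (pay 7639): balance=23860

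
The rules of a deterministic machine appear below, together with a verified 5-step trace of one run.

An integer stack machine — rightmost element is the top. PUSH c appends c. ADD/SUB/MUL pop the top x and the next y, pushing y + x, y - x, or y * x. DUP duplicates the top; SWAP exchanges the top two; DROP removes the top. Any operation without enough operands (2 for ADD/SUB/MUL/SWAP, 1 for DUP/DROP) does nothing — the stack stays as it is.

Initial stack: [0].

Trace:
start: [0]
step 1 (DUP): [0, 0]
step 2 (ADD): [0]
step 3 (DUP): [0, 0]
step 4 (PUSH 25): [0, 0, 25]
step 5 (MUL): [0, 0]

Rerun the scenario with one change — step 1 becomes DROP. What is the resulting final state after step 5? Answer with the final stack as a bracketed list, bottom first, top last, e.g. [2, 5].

(re-executing from step 1 with the substitution; state before step 1: [0])
step 1 (DROP): []
step 2 (ADD): []
step 3 (DUP): []
step 4 (PUSH 25): [25]
step 5 (MUL): [25]

[25]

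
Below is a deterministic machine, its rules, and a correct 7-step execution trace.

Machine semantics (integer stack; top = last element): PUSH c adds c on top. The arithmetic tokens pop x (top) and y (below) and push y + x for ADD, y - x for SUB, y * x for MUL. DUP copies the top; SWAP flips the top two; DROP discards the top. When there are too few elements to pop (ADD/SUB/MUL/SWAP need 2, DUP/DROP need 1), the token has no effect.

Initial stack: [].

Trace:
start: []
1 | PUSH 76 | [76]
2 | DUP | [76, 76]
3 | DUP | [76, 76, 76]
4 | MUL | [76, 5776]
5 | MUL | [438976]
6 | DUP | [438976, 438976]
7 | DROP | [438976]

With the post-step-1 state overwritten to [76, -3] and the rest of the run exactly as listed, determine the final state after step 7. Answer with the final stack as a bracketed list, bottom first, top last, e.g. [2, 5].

[76, -27]

state after step 1 := [76, -3]
2 | DUP | [76, -3, -3]
3 | DUP | [76, -3, -3, -3]
4 | MUL | [76, -3, 9]
5 | MUL | [76, -27]
6 | DUP | [76, -27, -27]
7 | DROP | [76, -27]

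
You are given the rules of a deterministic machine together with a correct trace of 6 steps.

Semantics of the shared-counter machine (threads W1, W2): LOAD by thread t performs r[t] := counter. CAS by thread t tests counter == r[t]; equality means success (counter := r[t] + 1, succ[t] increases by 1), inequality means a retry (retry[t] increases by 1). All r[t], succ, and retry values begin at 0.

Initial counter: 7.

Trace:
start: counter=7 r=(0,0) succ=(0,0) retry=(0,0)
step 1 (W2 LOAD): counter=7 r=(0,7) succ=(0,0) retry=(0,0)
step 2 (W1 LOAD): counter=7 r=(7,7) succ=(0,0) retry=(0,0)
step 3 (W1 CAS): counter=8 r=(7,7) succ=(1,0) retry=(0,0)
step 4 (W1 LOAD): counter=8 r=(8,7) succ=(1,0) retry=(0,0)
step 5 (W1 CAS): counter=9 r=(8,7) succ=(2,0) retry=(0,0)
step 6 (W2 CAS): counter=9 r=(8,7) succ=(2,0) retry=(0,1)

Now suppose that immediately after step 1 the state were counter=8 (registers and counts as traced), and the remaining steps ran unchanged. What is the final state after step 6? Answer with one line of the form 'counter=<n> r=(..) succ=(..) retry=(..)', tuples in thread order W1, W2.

counter=10 r=(9,7) succ=(2,0) retry=(0,1)

state after step 1 := counter=8 r=(0,7) succ=(0,0) retry=(0,0)
step 2 (W1 LOAD): counter=8 r=(8,7) succ=(0,0) retry=(0,0)
step 3 (W1 CAS): counter=9 r=(8,7) succ=(1,0) retry=(0,0)
step 4 (W1 LOAD): counter=9 r=(9,7) succ=(1,0) retry=(0,0)
step 5 (W1 CAS): counter=10 r=(9,7) succ=(2,0) retry=(0,0)
step 6 (W2 CAS): counter=10 r=(9,7) succ=(2,0) retry=(0,1)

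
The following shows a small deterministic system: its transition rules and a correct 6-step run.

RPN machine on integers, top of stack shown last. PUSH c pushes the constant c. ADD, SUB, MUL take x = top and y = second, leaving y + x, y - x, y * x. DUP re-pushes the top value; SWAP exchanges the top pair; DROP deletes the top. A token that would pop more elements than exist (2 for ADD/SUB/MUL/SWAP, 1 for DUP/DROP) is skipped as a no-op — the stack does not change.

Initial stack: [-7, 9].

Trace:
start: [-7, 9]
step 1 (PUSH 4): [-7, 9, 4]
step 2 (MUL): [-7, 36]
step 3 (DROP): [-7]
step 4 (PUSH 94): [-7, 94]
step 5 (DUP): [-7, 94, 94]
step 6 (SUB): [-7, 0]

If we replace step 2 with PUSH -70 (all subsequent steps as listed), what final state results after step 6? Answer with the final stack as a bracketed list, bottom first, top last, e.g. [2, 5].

(re-executing from step 2 with the substitution; state before step 2: [-7, 9, 4])
step 2 (PUSH -70): [-7, 9, 4, -70]
step 3 (DROP): [-7, 9, 4]
step 4 (PUSH 94): [-7, 9, 4, 94]
step 5 (DUP): [-7, 9, 4, 94, 94]
step 6 (SUB): [-7, 9, 4, 0]

[-7, 9, 4, 0]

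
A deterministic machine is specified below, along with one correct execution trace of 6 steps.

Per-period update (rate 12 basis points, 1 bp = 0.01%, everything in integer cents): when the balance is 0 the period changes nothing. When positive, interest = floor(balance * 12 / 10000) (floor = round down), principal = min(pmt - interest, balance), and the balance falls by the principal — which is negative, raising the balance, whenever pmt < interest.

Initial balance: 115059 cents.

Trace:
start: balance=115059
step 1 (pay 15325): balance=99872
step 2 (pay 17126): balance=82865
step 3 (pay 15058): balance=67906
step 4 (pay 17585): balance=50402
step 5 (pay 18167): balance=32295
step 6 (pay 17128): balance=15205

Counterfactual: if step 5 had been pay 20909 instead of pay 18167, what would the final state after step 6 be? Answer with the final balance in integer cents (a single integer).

(re-executing from step 5 with the substitution; state before step 5: balance=50402)
step 5 (pay 20909): balance=29553
step 6 (pay 17128): balance=12460

12460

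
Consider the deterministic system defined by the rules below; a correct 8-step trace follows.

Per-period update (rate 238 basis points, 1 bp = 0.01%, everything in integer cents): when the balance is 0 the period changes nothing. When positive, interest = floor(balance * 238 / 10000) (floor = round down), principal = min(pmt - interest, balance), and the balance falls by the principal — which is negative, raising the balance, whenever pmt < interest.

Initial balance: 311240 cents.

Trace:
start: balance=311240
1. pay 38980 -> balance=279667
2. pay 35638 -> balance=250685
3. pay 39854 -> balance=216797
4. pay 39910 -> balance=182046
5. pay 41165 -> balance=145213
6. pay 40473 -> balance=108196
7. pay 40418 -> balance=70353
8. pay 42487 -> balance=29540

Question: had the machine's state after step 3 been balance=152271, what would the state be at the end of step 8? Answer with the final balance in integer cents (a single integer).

0

state after step 3 := balance=152271
4. pay 39910 -> balance=115985
5. pay 41165 -> balance=77580
6. pay 40473 -> balance=38953
7. pay 40418 -> balance=0
8. pay 42487 -> balance=0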